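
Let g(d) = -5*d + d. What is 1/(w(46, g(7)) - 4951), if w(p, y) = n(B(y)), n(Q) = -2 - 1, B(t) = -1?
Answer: -1/4954 ≈ -0.00020186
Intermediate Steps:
g(d) = -4*d
n(Q) = -3
w(p, y) = -3
1/(w(46, g(7)) - 4951) = 1/(-3 - 4951) = 1/(-4954) = -1/4954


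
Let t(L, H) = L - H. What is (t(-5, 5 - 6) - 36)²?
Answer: 1600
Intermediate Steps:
(t(-5, 5 - 6) - 36)² = ((-5 - (5 - 6)) - 36)² = ((-5 - 1*(-1)) - 36)² = ((-5 + 1) - 36)² = (-4 - 36)² = (-40)² = 1600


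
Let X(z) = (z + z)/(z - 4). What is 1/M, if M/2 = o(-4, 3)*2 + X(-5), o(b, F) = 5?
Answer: 9/200 ≈ 0.045000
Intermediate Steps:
X(z) = 2*z/(-4 + z) (X(z) = (2*z)/(-4 + z) = 2*z/(-4 + z))
M = 200/9 (M = 2*(5*2 + 2*(-5)/(-4 - 5)) = 2*(10 + 2*(-5)/(-9)) = 2*(10 + 2*(-5)*(-⅑)) = 2*(10 + 10/9) = 2*(100/9) = 200/9 ≈ 22.222)
1/M = 1/(200/9) = 9/200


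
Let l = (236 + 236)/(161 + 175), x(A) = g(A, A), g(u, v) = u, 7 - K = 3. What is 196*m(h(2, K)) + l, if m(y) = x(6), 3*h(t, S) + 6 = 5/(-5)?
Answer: 49451/42 ≈ 1177.4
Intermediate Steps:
K = 4 (K = 7 - 1*3 = 7 - 3 = 4)
h(t, S) = -7/3 (h(t, S) = -2 + (5/(-5))/3 = -2 + (5*(-1/5))/3 = -2 + (1/3)*(-1) = -2 - 1/3 = -7/3)
x(A) = A
m(y) = 6
l = 59/42 (l = 472/336 = 472*(1/336) = 59/42 ≈ 1.4048)
196*m(h(2, K)) + l = 196*6 + 59/42 = 1176 + 59/42 = 49451/42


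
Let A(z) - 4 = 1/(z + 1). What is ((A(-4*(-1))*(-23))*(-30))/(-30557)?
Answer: -2898/30557 ≈ -0.094839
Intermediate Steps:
A(z) = 4 + 1/(1 + z) (A(z) = 4 + 1/(z + 1) = 4 + 1/(1 + z))
((A(-4*(-1))*(-23))*(-30))/(-30557) = ((((5 + 4*(-4*(-1)))/(1 - 4*(-1)))*(-23))*(-30))/(-30557) = ((((5 + 4*4)/(1 + 4))*(-23))*(-30))*(-1/30557) = ((((5 + 16)/5)*(-23))*(-30))*(-1/30557) = ((((⅕)*21)*(-23))*(-30))*(-1/30557) = (((21/5)*(-23))*(-30))*(-1/30557) = -483/5*(-30)*(-1/30557) = 2898*(-1/30557) = -2898/30557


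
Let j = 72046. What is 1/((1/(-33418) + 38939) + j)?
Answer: 33418/3708896729 ≈ 9.0102e-6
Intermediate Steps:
1/((1/(-33418) + 38939) + j) = 1/((1/(-33418) + 38939) + 72046) = 1/((-1/33418 + 38939) + 72046) = 1/(1301263501/33418 + 72046) = 1/(3708896729/33418) = 33418/3708896729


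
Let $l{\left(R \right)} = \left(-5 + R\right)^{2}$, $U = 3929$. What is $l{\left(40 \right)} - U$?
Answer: $-2704$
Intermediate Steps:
$l{\left(40 \right)} - U = \left(-5 + 40\right)^{2} - 3929 = 35^{2} - 3929 = 1225 - 3929 = -2704$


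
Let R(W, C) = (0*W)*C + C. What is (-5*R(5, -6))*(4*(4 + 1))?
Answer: 600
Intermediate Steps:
R(W, C) = C (R(W, C) = 0*C + C = 0 + C = C)
(-5*R(5, -6))*(4*(4 + 1)) = (-5*(-6))*(4*(4 + 1)) = 30*(4*5) = 30*20 = 600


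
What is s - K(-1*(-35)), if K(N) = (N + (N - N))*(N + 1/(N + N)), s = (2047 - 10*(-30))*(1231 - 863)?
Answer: 1724941/2 ≈ 8.6247e+5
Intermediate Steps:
s = 863696 (s = (2047 + 300)*368 = 2347*368 = 863696)
K(N) = N*(N + 1/(2*N)) (K(N) = (N + 0)*(N + 1/(2*N)) = N*(N + 1/(2*N)))
s - K(-1*(-35)) = 863696 - (½ + (-1*(-35))²) = 863696 - (½ + 35²) = 863696 - (½ + 1225) = 863696 - 1*2451/2 = 863696 - 2451/2 = 1724941/2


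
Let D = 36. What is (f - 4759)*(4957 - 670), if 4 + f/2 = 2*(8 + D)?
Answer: -19681617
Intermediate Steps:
f = 168 (f = -8 + 2*(2*(8 + 36)) = -8 + 2*(2*44) = -8 + 2*88 = -8 + 176 = 168)
(f - 4759)*(4957 - 670) = (168 - 4759)*(4957 - 670) = -4591*4287 = -19681617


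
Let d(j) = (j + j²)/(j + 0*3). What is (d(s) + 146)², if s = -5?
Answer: 20164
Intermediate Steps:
d(j) = (j + j²)/j (d(j) = (j + j²)/(j + 0) = (j + j²)/j)
(d(s) + 146)² = ((1 - 5) + 146)² = (-4 + 146)² = 142² = 20164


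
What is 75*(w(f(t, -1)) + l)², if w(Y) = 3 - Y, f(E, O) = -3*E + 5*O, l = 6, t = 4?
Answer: 50700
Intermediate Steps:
75*(w(f(t, -1)) + l)² = 75*((3 - (-3*4 + 5*(-1))) + 6)² = 75*((3 - (-12 - 5)) + 6)² = 75*((3 - 1*(-17)) + 6)² = 75*((3 + 17) + 6)² = 75*(20 + 6)² = 75*26² = 75*676 = 50700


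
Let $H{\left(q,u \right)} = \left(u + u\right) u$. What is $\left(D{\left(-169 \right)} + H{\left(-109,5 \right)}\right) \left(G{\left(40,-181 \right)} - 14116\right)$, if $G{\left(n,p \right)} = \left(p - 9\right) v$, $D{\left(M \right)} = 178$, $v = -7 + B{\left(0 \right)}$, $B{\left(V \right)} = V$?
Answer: $-2915208$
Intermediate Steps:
$v = -7$ ($v = -7 + 0 = -7$)
$H{\left(q,u \right)} = 2 u^{2}$ ($H{\left(q,u \right)} = 2 u u = 2 u^{2}$)
$G{\left(n,p \right)} = 63 - 7 p$ ($G{\left(n,p \right)} = \left(p - 9\right) \left(-7\right) = \left(-9 + p\right) \left(-7\right) = 63 - 7 p$)
$\left(D{\left(-169 \right)} + H{\left(-109,5 \right)}\right) \left(G{\left(40,-181 \right)} - 14116\right) = \left(178 + 2 \cdot 5^{2}\right) \left(\left(63 - -1267\right) - 14116\right) = \left(178 + 2 \cdot 25\right) \left(\left(63 + 1267\right) - 14116\right) = \left(178 + 50\right) \left(1330 - 14116\right) = 228 \left(-12786\right) = -2915208$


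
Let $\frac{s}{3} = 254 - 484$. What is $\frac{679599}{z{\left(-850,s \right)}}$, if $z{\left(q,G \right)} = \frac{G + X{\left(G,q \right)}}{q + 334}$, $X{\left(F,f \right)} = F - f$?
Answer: $\frac{175336542}{265} \approx 6.6165 \cdot 10^{5}$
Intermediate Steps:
$s = -690$ ($s = 3 \left(254 - 484\right) = 3 \left(-230\right) = -690$)
$z{\left(q,G \right)} = \frac{- q + 2 G}{334 + q}$ ($z{\left(q,G \right)} = \frac{G + \left(G - q\right)}{q + 334} = \frac{- q + 2 G}{334 + q}$)
$\frac{679599}{z{\left(-850,s \right)}} = \frac{679599}{\frac{1}{334 - 850} \left(\left(-1\right) \left(-850\right) + 2 \left(-690\right)\right)} = \frac{679599}{\frac{1}{-516} \left(850 - 1380\right)} = \frac{679599}{\left(- \frac{1}{516}\right) \left(-530\right)} = \frac{679599}{\frac{265}{258}} = 679599 \cdot \frac{258}{265} = \frac{175336542}{265}$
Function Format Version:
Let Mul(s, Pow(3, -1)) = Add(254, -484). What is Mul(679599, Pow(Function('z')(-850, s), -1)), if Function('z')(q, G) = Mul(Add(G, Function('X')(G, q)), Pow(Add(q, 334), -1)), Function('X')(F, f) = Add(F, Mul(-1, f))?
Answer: Rational(175336542, 265) ≈ 6.6165e+5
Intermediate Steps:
s = -690 (s = Mul(3, Add(254, -484)) = Mul(3, -230) = -690)
Function('z')(q, G) = Mul(Pow(Add(334, q), -1), Add(Mul(-1, q), Mul(2, G))) (Function('z')(q, G) = Mul(Add(G, Add(G, Mul(-1, q))), Pow(Add(q, 334), -1)) = Mul(Add(Mul(-1, q), Mul(2, G)), Pow(Add(334, q), -1)) = Mul(Pow(Add(334, q), -1), Add(Mul(-1, q), Mul(2, G))))
Mul(679599, Pow(Function('z')(-850, s), -1)) = Mul(679599, Pow(Mul(Pow(Add(334, -850), -1), Add(Mul(-1, -850), Mul(2, -690))), -1)) = Mul(679599, Pow(Mul(Pow(-516, -1), Add(850, -1380)), -1)) = Mul(679599, Pow(Mul(Rational(-1, 516), -530), -1)) = Mul(679599, Pow(Rational(265, 258), -1)) = Mul(679599, Rational(258, 265)) = Rational(175336542, 265)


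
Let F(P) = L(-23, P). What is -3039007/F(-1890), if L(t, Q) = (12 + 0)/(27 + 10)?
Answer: -112443259/12 ≈ -9.3703e+6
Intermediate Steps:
L(t, Q) = 12/37
F(P) = 12/37
-3039007/F(-1890) = -3039007/12/37 = -3039007*37/12 = -112443259/12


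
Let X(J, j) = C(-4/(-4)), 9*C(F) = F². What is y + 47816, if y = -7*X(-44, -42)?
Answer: 430337/9 ≈ 47815.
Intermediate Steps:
C(F) = F²/9
X(J, j) = ⅑ (X(J, j) = (-4/(-4))²/9 = (-4*(-¼))²/9 = (⅑)*1² = (⅑)*1 = ⅑)
y = -7/9 (y = -7*⅑ = -7/9 ≈ -0.77778)
y + 47816 = -7/9 + 47816 = 430337/9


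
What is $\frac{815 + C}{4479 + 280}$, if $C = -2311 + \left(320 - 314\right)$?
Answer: $- \frac{1490}{4759} \approx -0.31309$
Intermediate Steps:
$C = -2305$ ($C = -2311 + \left(320 - 314\right) = -2311 + 6 = -2305$)
$\frac{815 + C}{4479 + 280} = \frac{815 - 2305}{4479 + 280} = - \frac{1490}{4759}$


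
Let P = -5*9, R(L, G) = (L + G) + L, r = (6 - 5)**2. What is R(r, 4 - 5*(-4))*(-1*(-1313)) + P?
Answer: 34093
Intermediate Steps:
r = 1 (r = 1**2 = 1)
R(L, G) = G + 2*L (R(L, G) = (G + L) + L = G + 2*L)
P = -45
R(r, 4 - 5*(-4))*(-1*(-1313)) + P = ((4 - 5*(-4)) + 2*1)*(-1*(-1313)) - 45 = ((4 + 20) + 2)*1313 - 45 = (24 + 2)*1313 - 45 = 26*1313 - 45 = 34138 - 45 = 34093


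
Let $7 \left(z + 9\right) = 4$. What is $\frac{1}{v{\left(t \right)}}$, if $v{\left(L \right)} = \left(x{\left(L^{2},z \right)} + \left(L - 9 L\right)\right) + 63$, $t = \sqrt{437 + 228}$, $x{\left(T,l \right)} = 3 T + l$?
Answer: $\frac{100429}{203750969} + \frac{392 \sqrt{665}}{203750969} \approx 0.00054251$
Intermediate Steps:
$z = - \frac{59}{7}$ ($z = -9 + \frac{1}{7} \cdot 4 = -9 + \frac{4}{7} = - \frac{59}{7} \approx -8.4286$)
$x{\left(T,l \right)} = l + 3 T$
$t = \sqrt{665} \approx 25.788$
$v{\left(L \right)} = \frac{382}{7} - 8 L + 3 L^{2}$ ($v{\left(L \right)} = \left(\left(- \frac{59}{7} + 3 L^{2}\right) + \left(L - 9 L\right)\right) + 63 = \left(\left(- \frac{59}{7} + 3 L^{2}\right) - 8 L\right) + 63 = \left(- \frac{59}{7} - 8 L + 3 L^{2}\right) + 63 = \frac{382}{7} - 8 L + 3 L^{2}$)
$\frac{1}{v{\left(t \right)}} = \frac{1}{\frac{382}{7} - 8 \sqrt{665} + 3 \left(\sqrt{665}\right)^{2}} = \frac{1}{\frac{382}{7} - 8 \sqrt{665} + 3 \cdot 665} = \frac{1}{\frac{382}{7} - 8 \sqrt{665} + 1995} = \frac{1}{\frac{14347}{7} - 8 \sqrt{665}}$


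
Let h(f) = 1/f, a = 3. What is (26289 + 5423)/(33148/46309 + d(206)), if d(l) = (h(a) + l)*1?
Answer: 4405653024/28764715 ≈ 153.16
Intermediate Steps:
h(f) = 1/f
d(l) = 1/3 + l (d(l) = (1/3 + l)*1 = 1/3 + l)
(26289 + 5423)/(33148/46309 + d(206)) = (26289 + 5423)/(33148/46309 + (1/3 + 206)) = 31712/(33148*(1/46309) + 619/3) = 31712/(33148/46309 + 619/3) = 31712/(28764715/138927) = 31712*(138927/28764715) = 4405653024/28764715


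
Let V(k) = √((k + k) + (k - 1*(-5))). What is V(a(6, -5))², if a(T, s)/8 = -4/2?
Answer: -43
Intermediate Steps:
a(T, s) = -16 (a(T, s) = 8*(-4/2) = 8*(-4*½) = 8*(-2) = -16)
V(k) = √(5 + 3*k) (V(k) = √(2*k + (k + 5)) = √(2*k + (5 + k)) = √(5 + 3*k))
V(a(6, -5))² = (√(5 + 3*(-16)))² = (√(5 - 48))² = (√(-43))² = (I*√43)² = -43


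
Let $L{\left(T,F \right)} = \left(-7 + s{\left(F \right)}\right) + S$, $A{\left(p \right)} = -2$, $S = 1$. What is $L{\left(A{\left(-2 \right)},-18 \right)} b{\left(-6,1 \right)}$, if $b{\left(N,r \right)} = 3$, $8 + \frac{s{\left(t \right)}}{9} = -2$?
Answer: $-288$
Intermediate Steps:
$s{\left(t \right)} = -90$ ($s{\left(t \right)} = -72 + 9 \left(-2\right) = -72 - 18 = -90$)
$L{\left(T,F \right)} = -96$ ($L{\left(T,F \right)} = \left(-7 - 90\right) + 1 = -97 + 1 = -96$)
$L{\left(A{\left(-2 \right)},-18 \right)} b{\left(-6,1 \right)} = \left(-96\right) 3 = -288$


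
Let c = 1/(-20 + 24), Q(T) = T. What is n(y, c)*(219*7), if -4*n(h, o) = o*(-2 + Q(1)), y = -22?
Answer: 1533/16 ≈ 95.813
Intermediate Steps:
c = ¼ (c = 1/4 = ¼ ≈ 0.25000)
n(h, o) = o/4 (n(h, o) = -o*(-2 + 1)/4 = -o*(-1)/4 = -(-1)*o/4 = o/4)
n(y, c)*(219*7) = ((¼)*(¼))*(219*7) = (1/16)*1533 = 1533/16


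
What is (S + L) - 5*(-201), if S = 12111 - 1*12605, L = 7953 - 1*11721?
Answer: -3257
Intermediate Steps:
L = -3768 (L = 7953 - 11721 = -3768)
S = -494 (S = 12111 - 12605 = -494)
(S + L) - 5*(-201) = (-494 - 3768) - 5*(-201) = -4262 + 1005 = -3257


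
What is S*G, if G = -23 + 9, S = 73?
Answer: -1022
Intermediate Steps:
G = -14
S*G = 73*(-14) = -1022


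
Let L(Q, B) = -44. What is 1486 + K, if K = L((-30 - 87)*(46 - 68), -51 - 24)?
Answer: 1442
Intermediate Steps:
K = -44
1486 + K = 1486 - 44 = 1442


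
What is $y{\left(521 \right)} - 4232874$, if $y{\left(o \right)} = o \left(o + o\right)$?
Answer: $-3689992$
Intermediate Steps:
$y{\left(o \right)} = 2 o^{2}$ ($y{\left(o \right)} = o 2 o = 2 o^{2}$)
$y{\left(521 \right)} - 4232874 = 2 \cdot 521^{2} - 4232874 = 2 \cdot 271441 - 4232874 = 542882 - 4232874 = -3689992$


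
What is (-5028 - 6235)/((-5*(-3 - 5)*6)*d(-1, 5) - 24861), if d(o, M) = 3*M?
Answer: 11263/21261 ≈ 0.52975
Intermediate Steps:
(-5028 - 6235)/((-5*(-3 - 5)*6)*d(-1, 5) - 24861) = (-5028 - 6235)/((-5*(-3 - 5)*6)*(3*5) - 24861) = -11263/(-(-40)*6*15 - 24861) = -11263/(-5*(-48)*15 - 24861) = -11263/(240*15 - 24861) = -11263/(3600 - 24861) = -11263/(-21261) = -11263*(-1/21261) = 11263/21261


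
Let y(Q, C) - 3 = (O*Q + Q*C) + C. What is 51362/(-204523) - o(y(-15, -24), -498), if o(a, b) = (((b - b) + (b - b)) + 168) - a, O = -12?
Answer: 71736211/204523 ≈ 350.75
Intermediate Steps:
y(Q, C) = 3 + C - 12*Q + C*Q (y(Q, C) = 3 + ((-12*Q + Q*C) + C) = 3 + ((-12*Q + C*Q) + C) = 3 + (C - 12*Q + C*Q) = 3 + C - 12*Q + C*Q)
o(a, b) = 168 - a (o(a, b) = ((0 + 0) + 168) - a = (0 + 168) - a = 168 - a)
51362/(-204523) - o(y(-15, -24), -498) = 51362/(-204523) - (168 - (3 - 24 - 12*(-15) - 24*(-15))) = 51362*(-1/204523) - (168 - (3 - 24 + 180 + 360)) = -51362/204523 - (168 - 1*519) = -51362/204523 - (168 - 519) = -51362/204523 - 1*(-351) = -51362/204523 + 351 = 71736211/204523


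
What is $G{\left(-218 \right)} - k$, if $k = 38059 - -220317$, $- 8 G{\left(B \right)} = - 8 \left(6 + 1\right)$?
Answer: $-258369$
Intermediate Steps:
$G{\left(B \right)} = 7$ ($G{\left(B \right)} = - \frac{\left(-8\right) \left(6 + 1\right)}{8} = - \frac{\left(-8\right) 7}{8} = \left(- \frac{1}{8}\right) \left(-56\right) = 7$)
$k = 258376$ ($k = 38059 + 220317 = 258376$)
$G{\left(-218 \right)} - k = 7 - 258376 = -258369$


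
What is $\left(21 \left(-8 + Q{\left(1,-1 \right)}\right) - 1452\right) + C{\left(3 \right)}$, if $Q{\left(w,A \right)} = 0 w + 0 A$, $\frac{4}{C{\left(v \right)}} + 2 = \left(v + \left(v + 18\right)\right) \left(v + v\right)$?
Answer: $- \frac{115018}{71} \approx -1620.0$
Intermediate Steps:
$C{\left(v \right)} = \frac{4}{-2 + 2 v \left(18 + 2 v\right)}$ ($C{\left(v \right)} = \frac{4}{-2 + \left(v + \left(v + 18\right)\right) \left(v + v\right)} = \frac{4}{-2 + \left(v + \left(18 + v\right)\right) 2 v} = \frac{4}{-2 + \left(18 + 2 v\right) 2 v} = \frac{4}{-2 + 2 v \left(18 + 2 v\right)}$)
$Q{\left(w,A \right)} = 0$ ($Q{\left(w,A \right)} = 0 + 0 = 0$)
$\left(21 \left(-8 + Q{\left(1,-1 \right)}\right) - 1452\right) + C{\left(3 \right)} = \left(21 \left(-8 + 0\right) - 1452\right) + \frac{2}{-1 + 2 \cdot 3^{2} + 18 \cdot 3} = \left(21 \left(-8\right) - 1452\right) + \frac{2}{-1 + 2 \cdot 9 + 54} = \left(-168 - 1452\right) + \frac{2}{-1 + 18 + 54} = -1620 + \frac{2}{71} = - \frac{115018}{71}$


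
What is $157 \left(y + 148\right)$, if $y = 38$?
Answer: $29202$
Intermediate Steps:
$157 \left(y + 148\right) = 157 \left(38 + 148\right) = 157 \cdot 186 = 29202$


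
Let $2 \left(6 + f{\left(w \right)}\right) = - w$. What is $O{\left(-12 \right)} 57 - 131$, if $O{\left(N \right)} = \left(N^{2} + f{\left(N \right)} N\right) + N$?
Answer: $7393$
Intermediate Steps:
$f{\left(w \right)} = -6 - \frac{w}{2}$ ($f{\left(w \right)} = -6 + \frac{\left(-1\right) w}{2} = -6 - \frac{w}{2}$)
$O{\left(N \right)} = N + N^{2} + N \left(-6 - \frac{N}{2}\right)$ ($O{\left(N \right)} = \left(N^{2} + \left(-6 - \frac{N}{2}\right) N\right) + N = \left(N^{2} + N \left(-6 - \frac{N}{2}\right)\right) + N = N + N^{2} + N \left(-6 - \frac{N}{2}\right)$)
$O{\left(-12 \right)} 57 - 131 = \frac{1}{2} \left(-12\right) \left(-10 - 12\right) 57 - 131 = \frac{1}{2} \left(-12\right) \left(-22\right) 57 - 131 = 132 \cdot 57 - 131 = 7524 - 131 = 7393$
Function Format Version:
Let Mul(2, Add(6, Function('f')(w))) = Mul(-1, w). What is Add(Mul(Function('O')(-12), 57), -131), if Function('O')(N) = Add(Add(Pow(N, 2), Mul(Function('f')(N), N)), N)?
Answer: 7393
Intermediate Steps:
Function('f')(w) = Add(-6, Mul(Rational(-1, 2), w)) (Function('f')(w) = Add(-6, Mul(Rational(1, 2), Mul(-1, w))) = Add(-6, Mul(Rational(-1, 2), w)))
Function('O')(N) = Add(N, Pow(N, 2), Mul(N, Add(-6, Mul(Rational(-1, 2), N)))) (Function('O')(N) = Add(Add(Pow(N, 2), Mul(Add(-6, Mul(Rational(-1, 2), N)), N)), N) = Add(Add(Pow(N, 2), Mul(N, Add(-6, Mul(Rational(-1, 2), N)))), N) = Add(N, Pow(N, 2), Mul(N, Add(-6, Mul(Rational(-1, 2), N)))))
Add(Mul(Function('O')(-12), 57), -131) = Add(Mul(Mul(Rational(1, 2), -12, Add(-10, -12)), 57), -131) = Add(Mul(Mul(Rational(1, 2), -12, -22), 57), -131) = Add(Mul(132, 57), -131) = Add(7524, -131) = 7393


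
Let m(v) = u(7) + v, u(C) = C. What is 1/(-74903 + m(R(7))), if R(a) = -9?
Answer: -1/74905 ≈ -1.3350e-5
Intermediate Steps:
m(v) = 7 + v
1/(-74903 + m(R(7))) = 1/(-74903 + (7 - 9)) = 1/(-74903 - 2) = 1/(-74905) = -1/74905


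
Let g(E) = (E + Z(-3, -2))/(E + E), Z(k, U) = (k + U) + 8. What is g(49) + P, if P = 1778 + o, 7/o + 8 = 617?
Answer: 7581925/4263 ≈ 1778.5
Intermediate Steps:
o = 1/87 (o = 7/(-8 + 617) = 7/609 = 7*(1/609) = 1/87 ≈ 0.011494)
Z(k, U) = 8 + U + k (Z(k, U) = (U + k) + 8 = 8 + U + k)
P = 154687/87 (P = 1778 + 1/87 = 154687/87 ≈ 1778.0)
g(E) = (3 + E)/(2*E) (g(E) = (E + (8 - 2 - 3))/(E + E) = (E + 3)/((2*E)) = (3 + E)*(1/(2*E)) = (3 + E)/(2*E))
g(49) + P = (½)*(3 + 49)/49 + 154687/87 = (½)*(1/49)*52 + 154687/87 = 26/49 + 154687/87 = 7581925/4263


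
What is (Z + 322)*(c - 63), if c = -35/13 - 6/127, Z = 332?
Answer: -70982544/1651 ≈ -42994.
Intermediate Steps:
c = -4523/1651 (c = -35*1/13 - 6*1/127 = -35/13 - 6/127 = -4523/1651 ≈ -2.7396)
(Z + 322)*(c - 63) = (332 + 322)*(-4523/1651 - 63) = 654*(-108536/1651) = -70982544/1651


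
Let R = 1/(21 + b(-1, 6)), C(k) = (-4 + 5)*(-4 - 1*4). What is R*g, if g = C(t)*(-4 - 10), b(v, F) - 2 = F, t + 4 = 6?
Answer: 112/29 ≈ 3.8621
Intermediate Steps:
t = 2 (t = -4 + 6 = 2)
C(k) = -8 (C(k) = 1*(-4 - 4) = 1*(-8) = -8)
b(v, F) = 2 + F
R = 1/29 (R = 1/(21 + (2 + 6)) = 1/(21 + 8) = 1/29 ≈ 0.034483)
g = 112 (g = -8*(-4 - 10) = -8*(-14) = 112)
R*g = (1/29)*112 = 112/29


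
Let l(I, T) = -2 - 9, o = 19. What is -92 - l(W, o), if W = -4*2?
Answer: -81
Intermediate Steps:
W = -8
l(I, T) = -11
-92 - l(W, o) = -92 - 1*(-11) = -92 + 11 = -81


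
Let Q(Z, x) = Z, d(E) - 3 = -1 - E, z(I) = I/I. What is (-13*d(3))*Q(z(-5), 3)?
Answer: 13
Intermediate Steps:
z(I) = 1
d(E) = 2 - E (d(E) = 3 + (-1 - E) = 2 - E)
(-13*d(3))*Q(z(-5), 3) = -13*(2 - 1*3)*1 = -13*(2 - 3)*1 = -13*(-1)*1 = 13*1 = 13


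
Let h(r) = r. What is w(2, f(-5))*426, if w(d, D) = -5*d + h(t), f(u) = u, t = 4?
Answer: -2556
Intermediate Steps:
w(d, D) = 4 - 5*d (w(d, D) = -5*d + 4 = 4 - 5*d)
w(2, f(-5))*426 = (4 - 5*2)*426 = (4 - 10)*426 = -6*426 = -2556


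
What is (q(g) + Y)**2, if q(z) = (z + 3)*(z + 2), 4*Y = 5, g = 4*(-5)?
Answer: 1510441/16 ≈ 94403.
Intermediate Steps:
g = -20
Y = 5/4 (Y = (1/4)*5 = 5/4 ≈ 1.2500)
q(z) = (2 + z)*(3 + z) (q(z) = (3 + z)*(2 + z) = (2 + z)*(3 + z))
(q(g) + Y)**2 = ((6 + (-20)**2 + 5*(-20)) + 5/4)**2 = ((6 + 400 - 100) + 5/4)**2 = (306 + 5/4)**2 = (1229/4)**2 = 1510441/16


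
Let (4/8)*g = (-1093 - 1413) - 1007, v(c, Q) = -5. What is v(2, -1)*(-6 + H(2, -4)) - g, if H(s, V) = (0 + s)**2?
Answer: 7036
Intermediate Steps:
H(s, V) = s**2
g = -7026 (g = 2*((-1093 - 1413) - 1007) = 2*(-2506 - 1007) = 2*(-3513) = -7026)
v(2, -1)*(-6 + H(2, -4)) - g = -5*(-6 + 2**2) - 1*(-7026) = -5*(-6 + 4) + 7026 = -5*(-2) + 7026 = 10 + 7026 = 7036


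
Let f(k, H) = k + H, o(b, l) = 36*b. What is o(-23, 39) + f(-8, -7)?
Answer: -843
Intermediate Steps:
f(k, H) = H + k
o(-23, 39) + f(-8, -7) = 36*(-23) + (-7 - 8) = -828 - 15 = -843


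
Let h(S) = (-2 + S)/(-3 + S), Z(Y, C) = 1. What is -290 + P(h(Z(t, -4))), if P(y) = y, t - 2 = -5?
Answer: -579/2 ≈ -289.50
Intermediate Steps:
t = -3 (t = 2 - 5 = -3)
h(S) = (-2 + S)/(-3 + S)
-290 + P(h(Z(t, -4))) = -290 + (-2 + 1)/(-3 + 1) = -290 - 1/(-2) = -290 - 1/2*(-1) = -290 + 1/2 = -579/2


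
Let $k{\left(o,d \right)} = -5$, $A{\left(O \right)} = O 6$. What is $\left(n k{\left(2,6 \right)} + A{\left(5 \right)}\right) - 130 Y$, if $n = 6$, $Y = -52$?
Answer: $6760$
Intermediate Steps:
$A{\left(O \right)} = 6 O$
$\left(n k{\left(2,6 \right)} + A{\left(5 \right)}\right) - 130 Y = \left(6 \left(-5\right) + 6 \cdot 5\right) - -6760 = \left(-30 + 30\right) + 6760 = 0 + 6760 = 6760$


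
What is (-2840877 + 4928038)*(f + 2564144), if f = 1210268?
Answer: 7877805524332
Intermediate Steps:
(-2840877 + 4928038)*(f + 2564144) = (-2840877 + 4928038)*(1210268 + 2564144) = 2087161*3774412 = 7877805524332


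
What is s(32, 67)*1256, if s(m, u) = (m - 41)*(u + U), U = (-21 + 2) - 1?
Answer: -531288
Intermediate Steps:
U = -20 (U = -19 - 1 = -20)
s(m, u) = (-41 + m)*(-20 + u) (s(m, u) = (m - 41)*(u - 20) = (-41 + m)*(-20 + u))
s(32, 67)*1256 = (820 - 41*67 - 20*32 + 32*67)*1256 = (820 - 2747 - 640 + 2144)*1256 = -423*1256 = -531288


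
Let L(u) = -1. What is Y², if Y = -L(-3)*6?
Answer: 36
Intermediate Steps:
Y = 6 (Y = -1*(-1)*6 = 1*6 = 6)
Y² = 6² = 36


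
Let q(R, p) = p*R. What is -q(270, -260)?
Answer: 70200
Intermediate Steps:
q(R, p) = R*p
-q(270, -260) = -270*(-260) = -1*(-70200) = 70200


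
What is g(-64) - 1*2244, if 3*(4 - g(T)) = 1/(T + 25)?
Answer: -262079/117 ≈ -2240.0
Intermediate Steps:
g(T) = 4 - 1/(3*(25 + T)) (g(T) = 4 - 1/(3*(T + 25)) = 4 - 1/(3*(25 + T)))
g(-64) - 1*2244 = (299 + 12*(-64))/(3*(25 - 64)) - 1*2244 = (⅓)*(299 - 768)/(-39) - 2244 = (⅓)*(-1/39)*(-469) - 2244 = 469/117 - 2244 = -262079/117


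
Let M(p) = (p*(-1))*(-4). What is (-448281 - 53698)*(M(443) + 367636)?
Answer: -185435058432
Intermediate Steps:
M(p) = 4*p (M(p) = -p*(-4) = 4*p)
(-448281 - 53698)*(M(443) + 367636) = (-448281 - 53698)*(4*443 + 367636) = -501979*(1772 + 367636) = -501979*369408 = -185435058432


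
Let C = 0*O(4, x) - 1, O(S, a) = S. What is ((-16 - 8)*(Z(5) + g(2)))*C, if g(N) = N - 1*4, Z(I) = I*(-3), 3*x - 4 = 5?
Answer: -408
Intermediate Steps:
x = 3 (x = 4/3 + (⅓)*5 = 4/3 + 5/3 = 3)
Z(I) = -3*I
g(N) = -4 + N (g(N) = N - 4 = -4 + N)
C = -1 (C = 0*4 - 1 = 0 - 1 = -1)
((-16 - 8)*(Z(5) + g(2)))*C = ((-16 - 8)*(-3*5 + (-4 + 2)))*(-1) = -24*(-15 - 2)*(-1) = -24*(-17)*(-1) = 408*(-1) = -408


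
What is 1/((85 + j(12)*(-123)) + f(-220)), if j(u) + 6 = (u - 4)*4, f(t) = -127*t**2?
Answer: -1/6149913 ≈ -1.6260e-7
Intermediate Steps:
j(u) = -22 + 4*u (j(u) = -6 + (u - 4)*4 = -6 + (-4 + u)*4 = -6 + (-16 + 4*u) = -22 + 4*u)
1/((85 + j(12)*(-123)) + f(-220)) = 1/((85 + (-22 + 4*12)*(-123)) - 127*(-220)**2) = 1/((85 + (-22 + 48)*(-123)) - 127*48400) = 1/((85 + 26*(-123)) - 6146800) = 1/((85 - 3198) - 6146800) = 1/(-3113 - 6146800) = 1/(-6149913) = -1/6149913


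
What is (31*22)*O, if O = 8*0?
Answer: 0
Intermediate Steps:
O = 0
(31*22)*O = (31*22)*0 = 682*0 = 0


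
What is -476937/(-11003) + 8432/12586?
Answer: 98314619/2233609 ≈ 44.016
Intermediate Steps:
-476937/(-11003) + 8432/12586 = -476937*(-1/11003) + 8432*(1/12586) = 476937/11003 + 136/203 = 98314619/2233609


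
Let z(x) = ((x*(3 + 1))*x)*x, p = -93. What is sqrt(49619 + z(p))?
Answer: I*sqrt(3167809) ≈ 1779.8*I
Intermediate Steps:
z(x) = 4*x**3 (z(x) = ((x*4)*x)*x = ((4*x)*x)*x = (4*x**2)*x = 4*x**3)
sqrt(49619 + z(p)) = sqrt(49619 + 4*(-93)**3) = sqrt(49619 + 4*(-804357)) = sqrt(49619 - 3217428) = sqrt(-3167809) = I*sqrt(3167809)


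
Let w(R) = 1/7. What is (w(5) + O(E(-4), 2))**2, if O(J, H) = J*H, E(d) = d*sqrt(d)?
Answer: (1 - 112*I)**2/49 ≈ -255.98 - 4.5714*I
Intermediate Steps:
E(d) = d**(3/2)
O(J, H) = H*J
w(R) = 1/7
(w(5) + O(E(-4), 2))**2 = (1/7 + 2*(-4)**(3/2))**2 = (1/7 + 2*(-8*I))**2 = (1/7 - 16*I)**2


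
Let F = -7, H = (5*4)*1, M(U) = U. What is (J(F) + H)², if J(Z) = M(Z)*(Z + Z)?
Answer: 13924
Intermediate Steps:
H = 20 (H = 20*1 = 20)
J(Z) = 2*Z² (J(Z) = Z*(Z + Z) = Z*(2*Z) = 2*Z²)
(J(F) + H)² = (2*(-7)² + 20)² = (2*49 + 20)² = (98 + 20)² = 118² = 13924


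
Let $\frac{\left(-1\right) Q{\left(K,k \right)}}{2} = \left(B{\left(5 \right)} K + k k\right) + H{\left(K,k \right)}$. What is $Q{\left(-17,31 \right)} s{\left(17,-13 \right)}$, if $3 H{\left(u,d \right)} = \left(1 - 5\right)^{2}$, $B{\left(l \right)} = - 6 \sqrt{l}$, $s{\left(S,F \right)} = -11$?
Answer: $\frac{63778}{3} + 2244 \sqrt{5} \approx 26277.0$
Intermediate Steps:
$H{\left(u,d \right)} = \frac{16}{3}$ ($H{\left(u,d \right)} = \frac{\left(1 - 5\right)^{2}}{3} = \frac{\left(-4\right)^{2}}{3} = \frac{1}{3} \cdot 16 = \frac{16}{3}$)
$Q{\left(K,k \right)} = - \frac{32}{3} - 2 k^{2} + 12 K \sqrt{5}$ ($Q{\left(K,k \right)} = - 2 \left(\left(- 6 \sqrt{5} K + k k\right) + \frac{16}{3}\right) = - 2 \left(\left(- 6 K \sqrt{5} + k^{2}\right) + \frac{16}{3}\right) = - 2 \left(\left(k^{2} - 6 K \sqrt{5}\right) + \frac{16}{3}\right) = - 2 \left(\frac{16}{3} + k^{2} - 6 K \sqrt{5}\right) = - \frac{32}{3} - 2 k^{2} + 12 K \sqrt{5}$)
$Q{\left(-17,31 \right)} s{\left(17,-13 \right)} = \left(- \frac{32}{3} - 2 \cdot 31^{2} + 12 \left(-17\right) \sqrt{5}\right) \left(-11\right) = \left(- \frac{32}{3} - 1922 - 204 \sqrt{5}\right) \left(-11\right) = \left(- \frac{5798}{3} - 204 \sqrt{5}\right) \left(-11\right) = \frac{63778}{3} + 2244 \sqrt{5}$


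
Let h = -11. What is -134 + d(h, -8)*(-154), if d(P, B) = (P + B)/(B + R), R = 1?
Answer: -552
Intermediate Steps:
d(P, B) = (B + P)/(1 + B) (d(P, B) = (P + B)/(B + 1) = (B + P)/(1 + B))
-134 + d(h, -8)*(-154) = -134 + ((-8 - 11)/(1 - 8))*(-154) = -134 + (-19/(-7))*(-154) = -134 - ⅐*(-19)*(-154) = -134 + (19/7)*(-154) = -134 - 418 = -552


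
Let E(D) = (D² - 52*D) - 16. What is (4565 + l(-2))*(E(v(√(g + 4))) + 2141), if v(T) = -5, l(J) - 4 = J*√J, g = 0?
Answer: 11011290 - 4820*I*√2 ≈ 1.1011e+7 - 6816.5*I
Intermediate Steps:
l(J) = 4 + J^(3/2) (l(J) = 4 + J*√J = 4 + J^(3/2))
E(D) = -16 + D² - 52*D
(4565 + l(-2))*(E(v(√(g + 4))) + 2141) = (4565 + (4 + (-2)^(3/2)))*((-16 + (-5)² - 52*(-5)) + 2141) = (4565 + (4 - 2*I*√2))*((-16 + 25 + 260) + 2141) = (4569 - 2*I*√2)*(269 + 2141) = (4569 - 2*I*√2)*2410 = 11011290 - 4820*I*√2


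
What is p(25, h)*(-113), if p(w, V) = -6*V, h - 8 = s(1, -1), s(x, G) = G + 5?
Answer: 8136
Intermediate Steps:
s(x, G) = 5 + G
h = 12 (h = 8 + (5 - 1) = 8 + 4 = 12)
p(25, h)*(-113) = -6*12*(-113) = -72*(-113) = 8136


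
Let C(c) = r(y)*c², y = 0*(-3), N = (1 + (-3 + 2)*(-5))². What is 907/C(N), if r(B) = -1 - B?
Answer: -907/1296 ≈ -0.69985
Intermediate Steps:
N = 36 (N = (1 - 1*(-5))² = (1 + 5)² = 6² = 36)
y = 0
C(c) = -c² (C(c) = (-1 - 1*0)*c² = (-1 + 0)*c² = -c²)
907/C(N) = 907/((-1*36²)) = 907/((-1*1296)) = 907/(-1296) = 907*(-1/1296) = -907/1296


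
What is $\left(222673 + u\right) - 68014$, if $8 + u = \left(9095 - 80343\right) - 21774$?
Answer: $61629$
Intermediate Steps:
$u = -93030$ ($u = -8 + \left(\left(9095 - 80343\right) - 21774\right) = -8 - 93022 = -93030$)
$\left(222673 + u\right) - 68014 = \left(222673 - 93030\right) - 68014 = 129643 - 68014 = 61629$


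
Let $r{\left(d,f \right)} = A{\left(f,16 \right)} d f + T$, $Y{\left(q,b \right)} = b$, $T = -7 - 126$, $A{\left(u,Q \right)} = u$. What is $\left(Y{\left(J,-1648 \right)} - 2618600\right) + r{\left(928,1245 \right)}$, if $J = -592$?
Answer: $1435802819$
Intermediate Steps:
$T = -133$ ($T = -7 - 126 = -133$)
$r{\left(d,f \right)} = -133 + d f^{2}$ ($r{\left(d,f \right)} = f d f - 133 = d f f - 133 = d f^{2} - 133 = -133 + d f^{2}$)
$\left(Y{\left(J,-1648 \right)} - 2618600\right) + r{\left(928,1245 \right)} = \left(-1648 - 2618600\right) - \left(133 - 928 \cdot 1245^{2}\right) = -2620248 + \left(-133 + 928 \cdot 1550025\right) = -2620248 + \left(-133 + 1438423200\right) = -2620248 + 1438423067 = 1435802819$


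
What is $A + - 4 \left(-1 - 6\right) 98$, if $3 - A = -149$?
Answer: $2896$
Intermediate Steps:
$A = 152$ ($A = 3 - -149 = 3 + 149 = 152$)
$A + - 4 \left(-1 - 6\right) 98 = 152 + - 4 \left(-1 - 6\right) 98 = 152 + \left(-4\right) \left(-7\right) 98 = 152 + 28 \cdot 98 = 152 + 2744 = 2896$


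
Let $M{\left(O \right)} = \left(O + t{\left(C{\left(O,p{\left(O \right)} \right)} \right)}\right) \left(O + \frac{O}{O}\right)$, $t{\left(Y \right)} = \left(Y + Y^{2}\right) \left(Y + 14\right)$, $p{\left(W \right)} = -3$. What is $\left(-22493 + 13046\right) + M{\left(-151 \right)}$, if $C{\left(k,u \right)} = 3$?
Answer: $-17397$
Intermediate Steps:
$t{\left(Y \right)} = \left(14 + Y\right) \left(Y + Y^{2}\right)$ ($t{\left(Y \right)} = \left(Y + Y^{2}\right) \left(14 + Y\right) = \left(14 + Y\right) \left(Y + Y^{2}\right)$)
$M{\left(O \right)} = \left(1 + O\right) \left(204 + O\right)$ ($M{\left(O \right)} = \left(O + 3 \left(14 + 3^{2} + 15 \cdot 3\right)\right) \left(O + \frac{O}{O}\right) = \left(O + 3 \left(14 + 9 + 45\right)\right) \left(O + 1\right) = \left(O + 3 \cdot 68\right) \left(1 + O\right) = \left(O + 204\right) \left(1 + O\right) = \left(204 + O\right) \left(1 + O\right) = \left(1 + O\right) \left(204 + O\right)$)
$\left(-22493 + 13046\right) + M{\left(-151 \right)} = \left(-22493 + 13046\right) + \left(204 + \left(-151\right)^{2} + 205 \left(-151\right)\right) = -9447 + \left(204 + 22801 - 30955\right) = -9447 - 7950 = -17397$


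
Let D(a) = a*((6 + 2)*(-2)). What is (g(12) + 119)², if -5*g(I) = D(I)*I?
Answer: 8404201/25 ≈ 3.3617e+5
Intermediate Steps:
D(a) = -16*a (D(a) = a*(8*(-2)) = a*(-16) = -16*a)
g(I) = 16*I²/5 (g(I) = -(-16*I)*I/5 = -(-16)*I²/5 = 16*I²/5)
(g(12) + 119)² = ((16/5)*12² + 119)² = ((16/5)*144 + 119)² = (2304/5 + 119)² = (2899/5)² = 8404201/25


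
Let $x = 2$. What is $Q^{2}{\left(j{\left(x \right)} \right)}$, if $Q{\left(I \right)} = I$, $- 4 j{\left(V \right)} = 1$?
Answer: $\frac{1}{16} \approx 0.0625$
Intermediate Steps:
$j{\left(V \right)} = - \frac{1}{4}$ ($j{\left(V \right)} = \left(- \frac{1}{4}\right) 1 = - \frac{1}{4}$)
$Q^{2}{\left(j{\left(x \right)} \right)} = \left(- \frac{1}{4}\right)^{2} = \frac{1}{16}$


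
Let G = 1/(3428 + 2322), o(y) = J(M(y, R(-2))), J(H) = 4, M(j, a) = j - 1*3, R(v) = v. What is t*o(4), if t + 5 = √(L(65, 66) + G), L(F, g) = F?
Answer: -20 + 2*√85962730/575 ≈ 12.249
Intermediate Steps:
M(j, a) = -3 + j (M(j, a) = j - 3 = -3 + j)
o(y) = 4
G = 1/5750 ≈ 0.00017391
t = -5 + √85962730/1150 (t = -5 + √(65 + 1/5750) = -5 + √(373751/5750) = -5 + √85962730/1150 ≈ 3.0623)
t*o(4) = (-5 + √85962730/1150)*4 = -20 + 2*√85962730/575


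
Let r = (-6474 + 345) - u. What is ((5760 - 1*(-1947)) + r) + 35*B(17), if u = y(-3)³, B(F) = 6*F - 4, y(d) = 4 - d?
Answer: 4665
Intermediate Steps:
B(F) = -4 + 6*F
u = 343 (u = (4 - 1*(-3))³ = (4 + 3)³ = 7³ = 343)
r = -6472 (r = (-6474 + 345) - 1*343 = -6129 - 343 = -6472)
((5760 - 1*(-1947)) + r) + 35*B(17) = ((5760 - 1*(-1947)) - 6472) + 35*(-4 + 6*17) = ((5760 + 1947) - 6472) + 35*(-4 + 102) = (7707 - 6472) + 35*98 = 1235 + 3430 = 4665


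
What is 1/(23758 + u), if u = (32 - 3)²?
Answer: 1/24599 ≈ 4.0652e-5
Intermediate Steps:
u = 841 (u = 29² = 841)
1/(23758 + u) = 1/(23758 + 841) = 1/24599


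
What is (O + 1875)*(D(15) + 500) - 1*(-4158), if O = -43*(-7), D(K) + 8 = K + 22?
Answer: 1155262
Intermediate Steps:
D(K) = 14 + K (D(K) = -8 + (K + 22) = -8 + (22 + K) = 14 + K)
O = 301
(O + 1875)*(D(15) + 500) - 1*(-4158) = (301 + 1875)*((14 + 15) + 500) - 1*(-4158) = 2176*(29 + 500) + 4158 = 2176*529 + 4158 = 1151104 + 4158 = 1155262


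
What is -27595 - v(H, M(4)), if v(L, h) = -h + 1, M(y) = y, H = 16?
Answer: -27592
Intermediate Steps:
v(L, h) = 1 - h
-27595 - v(H, M(4)) = -27595 - (1 - 1*4) = -27595 - (1 - 4) = -27595 - 1*(-3) = -27595 + 3 = -27592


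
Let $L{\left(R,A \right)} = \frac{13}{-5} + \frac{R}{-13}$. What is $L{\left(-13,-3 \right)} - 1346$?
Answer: $- \frac{6738}{5} \approx -1347.6$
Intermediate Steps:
$L{\left(R,A \right)} = - \frac{13}{5} - \frac{R}{13}$ ($L{\left(R,A \right)} = 13 \left(- \frac{1}{5}\right) + R \left(- \frac{1}{13}\right) = - \frac{13}{5} - \frac{R}{13}$)
$L{\left(-13,-3 \right)} - 1346 = \left(- \frac{13}{5} - -1\right) - 1346 = \left(- \frac{13}{5} + 1\right) - 1346 = - \frac{8}{5} - 1346 = - \frac{6738}{5}$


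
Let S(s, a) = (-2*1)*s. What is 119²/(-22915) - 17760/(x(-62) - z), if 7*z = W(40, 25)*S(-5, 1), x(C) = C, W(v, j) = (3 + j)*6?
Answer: 201346889/3460165 ≈ 58.190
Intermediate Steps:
W(v, j) = 18 + 6*j
S(s, a) = -2*s
z = 240 (z = ((18 + 6*25)*(-2*(-5)))/7 = ((18 + 150)*10)/7 = (168*10)/7 = (⅐)*1680 = 240)
119²/(-22915) - 17760/(x(-62) - z) = 119²/(-22915) - 17760/(-62 - 1*240) = 14161*(-1/22915) - 17760/(-62 - 240) = -14161/22915 - 17760/(-302) = -14161/22915 - 17760*(-1/302) = -14161/22915 + 8880/151 = 201346889/3460165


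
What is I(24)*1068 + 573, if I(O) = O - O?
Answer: 573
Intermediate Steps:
I(O) = 0
I(24)*1068 + 573 = 0*1068 + 573 = 0 + 573 = 573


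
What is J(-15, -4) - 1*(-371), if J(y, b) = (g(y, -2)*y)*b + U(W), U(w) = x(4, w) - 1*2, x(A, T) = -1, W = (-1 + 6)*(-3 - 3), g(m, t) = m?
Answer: -532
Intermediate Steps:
W = -30 (W = 5*(-6) = -30)
U(w) = -3 (U(w) = -1 - 1*2 = -1 - 2 = -3)
J(y, b) = -3 + b*y² (J(y, b) = (y*y)*b - 3 = y²*b - 3 = b*y² - 3 = -3 + b*y²)
J(-15, -4) - 1*(-371) = (-3 - 4*(-15)²) - 1*(-371) = (-3 - 4*225) + 371 = (-3 - 900) + 371 = -903 + 371 = -532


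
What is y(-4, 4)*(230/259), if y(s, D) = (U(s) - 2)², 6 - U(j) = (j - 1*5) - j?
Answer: 18630/259 ≈ 71.931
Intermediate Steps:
U(j) = 11 (U(j) = 6 - ((j - 1*5) - j) = 6 - ((j - 5) - j) = 6 - ((-5 + j) - j) = 6 - 1*(-5) = 6 + 5 = 11)
y(s, D) = 81 (y(s, D) = (11 - 2)² = 9² = 81)
y(-4, 4)*(230/259) = 81*(230/259) = 18630/259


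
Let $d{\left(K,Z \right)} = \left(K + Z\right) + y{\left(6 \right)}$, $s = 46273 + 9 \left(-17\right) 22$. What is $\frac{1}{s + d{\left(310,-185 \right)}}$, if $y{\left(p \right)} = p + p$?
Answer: $\frac{1}{43044} \approx 2.3232 \cdot 10^{-5}$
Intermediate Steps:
$y{\left(p \right)} = 2 p$
$s = 42907$ ($s = 46273 - 3366 = 42907$)
$d{\left(K,Z \right)} = 12 + K + Z$ ($d{\left(K,Z \right)} = \left(K + Z\right) + 2 \cdot 6 = \left(K + Z\right) + 12 = 12 + K + Z$)
$\frac{1}{s + d{\left(310,-185 \right)}} = \frac{1}{42907 + \left(12 + 310 - 185\right)} = \frac{1}{42907 + 137} = \frac{1}{43044}$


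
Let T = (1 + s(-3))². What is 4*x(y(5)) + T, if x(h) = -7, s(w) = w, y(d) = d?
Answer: -24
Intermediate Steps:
T = 4 (T = (1 - 3)² = (-2)² = 4)
4*x(y(5)) + T = 4*(-7) + 4 = -28 + 4 = -24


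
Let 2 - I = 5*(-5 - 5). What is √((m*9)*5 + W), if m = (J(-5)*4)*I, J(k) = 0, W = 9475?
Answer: 5*√379 ≈ 97.340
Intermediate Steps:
I = 52 (I = 2 - 5*(-5 - 5) = 2 - 5*(-10) = 2 - 1*(-50) = 2 + 50 = 52)
m = 0 (m = (0*4)*52 = 0*52 = 0)
√((m*9)*5 + W) = √((0*9)*5 + 9475) = √(0*5 + 9475) = √(0 + 9475) = √9475 = 5*√379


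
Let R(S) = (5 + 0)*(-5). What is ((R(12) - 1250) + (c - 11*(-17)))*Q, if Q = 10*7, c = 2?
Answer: -76020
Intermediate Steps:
Q = 70
R(S) = -25 (R(S) = 5*(-5) = -25)
((R(12) - 1250) + (c - 11*(-17)))*Q = ((-25 - 1250) + (2 - 11*(-17)))*70 = (-1275 + (2 + 187))*70 = (-1275 + 189)*70 = -1086*70 = -76020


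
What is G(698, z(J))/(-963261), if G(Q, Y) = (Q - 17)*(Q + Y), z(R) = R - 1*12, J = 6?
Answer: -157084/321087 ≈ -0.48923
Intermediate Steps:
z(R) = -12 + R (z(R) = R - 12 = -12 + R)
G(Q, Y) = (-17 + Q)*(Q + Y)
G(698, z(J))/(-963261) = (698² - 17*698 - 17*(-12 + 6) + 698*(-12 + 6))/(-963261) = (487204 - 11866 - 17*(-6) + 698*(-6))*(-1/963261) = (487204 - 11866 + 102 - 4188)*(-1/963261) = 471252*(-1/963261) = -157084/321087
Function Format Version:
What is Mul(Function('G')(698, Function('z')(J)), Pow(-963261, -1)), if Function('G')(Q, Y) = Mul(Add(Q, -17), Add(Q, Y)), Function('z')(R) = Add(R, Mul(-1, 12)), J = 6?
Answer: Rational(-157084, 321087) ≈ -0.48923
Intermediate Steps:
Function('z')(R) = Add(-12, R) (Function('z')(R) = Add(R, -12) = Add(-12, R))
Function('G')(Q, Y) = Mul(Add(-17, Q), Add(Q, Y))
Mul(Function('G')(698, Function('z')(J)), Pow(-963261, -1)) = Mul(Add(Pow(698, 2), Mul(-17, 698), Mul(-17, Add(-12, 6)), Mul(698, Add(-12, 6))), Pow(-963261, -1)) = Mul(Add(487204, -11866, Mul(-17, -6), Mul(698, -6)), Rational(-1, 963261)) = Mul(Add(487204, -11866, 102, -4188), Rational(-1, 963261)) = Mul(471252, Rational(-1, 963261)) = Rational(-157084, 321087)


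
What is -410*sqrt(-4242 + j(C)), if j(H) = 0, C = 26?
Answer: -410*I*sqrt(4242) ≈ -26704.0*I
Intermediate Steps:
-410*sqrt(-4242 + j(C)) = -410*sqrt(-4242 + 0) = -410*I*sqrt(4242)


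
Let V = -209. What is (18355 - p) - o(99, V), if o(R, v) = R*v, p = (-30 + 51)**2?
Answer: 38605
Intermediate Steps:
p = 441 (p = 21**2 = 441)
(18355 - p) - o(99, V) = (18355 - 1*441) - 99*(-209) = (18355 - 441) - 1*(-20691) = 17914 + 20691 = 38605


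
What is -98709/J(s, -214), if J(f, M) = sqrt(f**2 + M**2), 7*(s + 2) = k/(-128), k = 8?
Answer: -11055408*sqrt(574515649)/574515649 ≈ -461.24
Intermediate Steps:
s = -225/112 (s = -2 + (8/(-128))/7 = -2 + (8*(-1/128))/7 = -2 + (1/7)*(-1/16) = -2 - 1/112 = -225/112 ≈ -2.0089)
J(f, M) = sqrt(M**2 + f**2)
-98709/J(s, -214) = -98709/sqrt((-214)**2 + (-225/112)**2) = -98709/sqrt(45796 + 50625/12544) = -98709*112*sqrt(574515649)/574515649 = -11055408*sqrt(574515649)/574515649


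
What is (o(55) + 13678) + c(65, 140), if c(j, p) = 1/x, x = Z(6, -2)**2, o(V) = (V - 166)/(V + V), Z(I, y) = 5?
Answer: 7522367/550 ≈ 13677.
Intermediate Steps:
o(V) = (-166 + V)/(2*V) (o(V) = (-166 + V)/((2*V)) = (-166 + V)*(1/(2*V)) = (-166 + V)/(2*V))
x = 25 (x = 5**2 = 25)
c(j, p) = 1/25
(o(55) + 13678) + c(65, 140) = ((1/2)*(-166 + 55)/55 + 13678) + 1/25 = ((1/2)*(1/55)*(-111) + 13678) + 1/25 = (-111/110 + 13678) + 1/25 = 1504469/110 + 1/25 = 7522367/550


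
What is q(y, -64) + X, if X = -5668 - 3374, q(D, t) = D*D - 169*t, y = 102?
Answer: 12178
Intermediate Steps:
q(D, t) = D² - 169*t
X = -9042
q(y, -64) + X = (102² - 169*(-64)) - 9042 = (10404 + 10816) - 9042 = 21220 - 9042 = 12178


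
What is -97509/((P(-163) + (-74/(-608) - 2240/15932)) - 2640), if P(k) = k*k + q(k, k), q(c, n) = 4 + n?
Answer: -16866716784/4111636253 ≈ -4.1022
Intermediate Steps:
P(k) = 4 + k + k**2 (P(k) = k*k + (4 + k) = k**2 + (4 + k) = 4 + k + k**2)
-97509/((P(-163) + (-74/(-608) - 2240/15932)) - 2640) = -97509/(((4 - 163 + (-163)**2) + (-74/(-608) - 2240/15932)) - 2640) = -97509/(((4 - 163 + 26569) + (-74*(-1/608) - 2240*1/15932)) - 2640) = -97509/((26410 + (37/304 - 80/569)) - 2640) = -97509/((26410 - 3267/172976) - 2640) = -97509/(4568292893/172976 - 2640) = -97509/4111636253/172976 = -97509*172976/4111636253 = -16866716784/4111636253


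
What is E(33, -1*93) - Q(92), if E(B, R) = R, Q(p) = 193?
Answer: -286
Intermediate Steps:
E(33, -1*93) - Q(92) = -1*93 - 1*193 = -93 - 193 = -286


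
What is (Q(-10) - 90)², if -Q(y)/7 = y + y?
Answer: 2500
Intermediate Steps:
Q(y) = -14*y (Q(y) = -7*(y + y) = -14*y)
(Q(-10) - 90)² = (-14*(-10) - 90)² = (140 - 90)² = 50² = 2500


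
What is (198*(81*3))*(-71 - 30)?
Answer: -4859514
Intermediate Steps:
(198*(81*3))*(-71 - 30) = (198*243)*(-101) = 48114*(-101) = -4859514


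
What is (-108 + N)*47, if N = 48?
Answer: -2820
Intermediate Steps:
(-108 + N)*47 = (-108 + 48)*47 = -60*47 = -2820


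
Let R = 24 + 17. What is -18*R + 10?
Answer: -728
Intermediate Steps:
R = 41
-18*R + 10 = -18*41 + 10 = -738 + 10 = -728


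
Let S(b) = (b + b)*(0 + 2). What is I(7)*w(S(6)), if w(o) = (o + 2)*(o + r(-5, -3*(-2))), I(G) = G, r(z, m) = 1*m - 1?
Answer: 5278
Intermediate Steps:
r(z, m) = -1 + m (r(z, m) = m - 1 = -1 + m)
S(b) = 4*b (S(b) = (2*b)*2 = 4*b)
w(o) = (2 + o)*(5 + o) (w(o) = (o + 2)*(o + (-1 - 3*(-2))) = (2 + o)*(o + (-1 + 6)) = (2 + o)*(o + 5) = (2 + o)*(5 + o))
I(7)*w(S(6)) = 7*(10 + (4*6)² + 7*(4*6)) = 7*(10 + 24² + 7*24) = 7*(10 + 576 + 168) = 7*754 = 5278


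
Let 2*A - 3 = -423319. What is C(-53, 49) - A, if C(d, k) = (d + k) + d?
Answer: 211601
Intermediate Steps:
A = -211658 (A = 3/2 + (1/2)*(-423319) = 3/2 - 423319/2 = -211658)
C(d, k) = k + 2*d
C(-53, 49) - A = (49 + 2*(-53)) - 1*(-211658) = (49 - 106) + 211658 = -57 + 211658 = 211601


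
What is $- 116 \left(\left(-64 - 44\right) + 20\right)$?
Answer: $10208$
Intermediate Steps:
$- 116 \left(\left(-64 - 44\right) + 20\right) = - 116 \left(-108 + 20\right) = \left(-116\right) \left(-88\right) = 10208$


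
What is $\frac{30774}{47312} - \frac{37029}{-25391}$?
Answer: $\frac{1266649341}{600649496} \approx 2.1088$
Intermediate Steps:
$\frac{30774}{47312} - \frac{37029}{-25391} = 30774 \cdot \frac{1}{47312} - - \frac{37029}{25391} = \frac{15387}{23656} + \frac{37029}{25391} = \frac{1266649341}{600649496}$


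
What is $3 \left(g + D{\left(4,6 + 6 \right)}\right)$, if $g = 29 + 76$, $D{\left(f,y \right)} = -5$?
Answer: $300$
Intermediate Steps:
$g = 105$
$3 \left(g + D{\left(4,6 + 6 \right)}\right) = 3 \left(105 - 5\right) = 3 \cdot 100 = 300$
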